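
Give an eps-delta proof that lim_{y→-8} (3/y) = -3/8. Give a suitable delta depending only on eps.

delta = min(4, (32/3)eps)

Let eps > 0. We seek delta > 0 such that 0 < |y + 8| < delta implies |3/y + 3/8| < eps.
|3/y + 3/8| = 3·|-8 − y|/(8·|y|) = 3|y + 8|/(8|y|).
Require delta ≤ 4 so that |y| > 8 − 4 = 4, hence 8|y| > 32.
Then |3/y + 3/8| < 3|y + 8|/32, which is < eps when |y + 8| < (32/3)eps.
Take delta = min(4, (32/3)eps). Then 0 < |y + 8| < delta gives both |y + 8| < 4 and |y + 8| < (32/3)eps, so |3/y + 3/8| < eps.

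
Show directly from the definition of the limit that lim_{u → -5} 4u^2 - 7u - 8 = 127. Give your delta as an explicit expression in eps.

delta = min(1, eps/51)

Let eps > 0. We want delta > 0 such that 0 < |u + 5| < delta implies |(4u^2 - 7u - 8) − 127| < eps.
(4u^2 - 7u - 8) − 127 = 4u^2 - 7u - 135 = (u + 5)(4u - 27).
So |(4u^2 - 7u - 8) − 127| = |u + 5|·|4u - 27|.
Assume first that |u + 5| < 1, so |u| < 6. Then |4u - 27| ≤ 4·6 + 27 = 51.
Hence |(4u^2 - 7u - 8) − 127| ≤ 51|u + 5| < eps provided |u + 5| < eps/51.
Choosing delta = min(1, eps/51) ensures both conditions, hence |(4u^2 - 7u - 8) − 127| < eps.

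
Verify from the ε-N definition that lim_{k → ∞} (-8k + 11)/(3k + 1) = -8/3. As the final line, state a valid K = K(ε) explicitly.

Suppose ε > 0. For k ≥ 1, |(-8k + 11)/(3k + 1) + 8/3| = |41|/(3(3k + 1)) = 41/(3(3k + 1)).
Since 3k + 1 ≥ 3k for k ≥ 1, this is ≤ 41/(3·3k) = (41/9)/k.
So |(-8k + 11)/(3k + 1) + 8/3| < ε whenever k > (41/9)/ε.
Take K = (41/9)/ε. If k > K then |(-8k + 11)/(3k + 1) + 8/3| ≤ (41/9)/k < ε.

K = (41/9)/ε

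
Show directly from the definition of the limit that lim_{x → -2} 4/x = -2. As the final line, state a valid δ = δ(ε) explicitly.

δ = min(1, (1/2)ε)

Let ε > 0. We seek δ > 0 such that 0 < |x + 2| < δ implies |4/x + 2| < ε.
|4/x + 2| = 4·|-2 − x|/(2·|x|) = 4|x + 2|/(2|x|).
Restrict δ ≤ 1. Then |x + 2| < 1 gives |x| > 1, so 2|x| > 2.
Then |4/x + 2| < 4|x + 2|/2, which is < ε when |x + 2| < (1/2)ε.
Take δ = min(1, (1/2)ε). Then 0 < |x + 2| < δ gives both |x + 2| < 1 and |x + 2| < (1/2)ε, so |4/x + 2| < ε.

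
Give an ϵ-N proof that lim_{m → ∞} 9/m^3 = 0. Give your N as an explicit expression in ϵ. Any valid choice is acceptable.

N = (9/ϵ)^{1/3}

Suppose ϵ > 0. For m ≥ 1, |9/m^3 − 0| = 9/m^3.
9/m^3 < ϵ ⇔ m^3 > 9/ϵ ⇔ m > (9/ϵ)^{1/3}.
Take N = (9/ϵ)^{1/3}. Then m > N implies 9/m^3 < ϵ.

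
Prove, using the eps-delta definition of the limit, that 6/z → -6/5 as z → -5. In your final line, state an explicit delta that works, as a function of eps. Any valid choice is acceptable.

delta = min(5/2, (25/12)eps)

Let eps > 0. We seek delta > 0 such that 0 < |z + 5| < delta implies |6/z + 6/5| < eps.
|6/z + 6/5| = 6·|-5 − z|/(5·|z|) = 6|z + 5|/(5|z|).
Require delta ≤ 5/2 so that |z| > 5 − 5/2 = 5/2, hence 5|z| > 25/2.
Then |6/z + 6/5| < 6|z + 5|/(25/2), which is < eps when |z + 5| < (25/12)eps.
Take delta = min(5/2, (25/12)eps). Then 0 < |z + 5| < delta gives both |z + 5| < 5/2 and |z + 5| < (25/12)eps, so |6/z + 6/5| < eps.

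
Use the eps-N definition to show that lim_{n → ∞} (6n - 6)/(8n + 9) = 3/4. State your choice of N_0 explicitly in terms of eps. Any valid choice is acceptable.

N_0 = (51/32)/eps

Fix eps > 0. For n ≥ 1, |(6n - 6)/(8n + 9) − (3/4)| = |-102|/(8(8n + 9)) = 102/(8(8n + 9)).
Since 8n + 9 ≥ 8n for n ≥ 1, this is ≤ 102/(8·8n) = (51/32)/n.
So |(6n - 6)/(8n + 9) − (3/4)| < eps whenever n > (51/32)/eps.
Take N_0 = (51/32)/eps. If n > N_0 then |(6n - 6)/(8n + 9) − (3/4)| ≤ (51/32)/n < eps.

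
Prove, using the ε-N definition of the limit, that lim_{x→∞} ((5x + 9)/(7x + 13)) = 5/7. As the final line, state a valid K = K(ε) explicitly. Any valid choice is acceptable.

K = (2/49)/ε

Let ε > 0. We seek K > 0 such that x > K implies |(5x + 9)/(7x + 13) − (5/7)| < ε.
(5x + 9)/(7x + 13) − (5/7) = (7(5x + 9) − 5(7x + 13)) / (7(7x + 13)) = -2/(7(7x + 13)).
For x > 0 we have 7x + 13 > 7x, so |(5x + 9)/(7x + 13) − (5/7)| = 2/(7(7x + 13)) < 2/(7·7x) = (2/49)/x.
Thus |(5x + 9)/(7x + 13) − (5/7)| < ε whenever x > (2/49)/ε.
Take K = (2/49)/ε. If x > K then |(5x + 9)/(7x + 13) − (5/7)| < (2/49)/x < ε.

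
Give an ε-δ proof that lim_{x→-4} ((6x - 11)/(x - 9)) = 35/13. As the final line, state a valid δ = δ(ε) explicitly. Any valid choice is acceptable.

Suppose ε > 0. We want δ > 0 with 0 < |x + 4| < δ ⇒ |(6x - 11)/(x - 9) − (35/13)| < ε.
Combining over a common denominator, (6x - 11)/(x - 9) − (35/13) = [(6x - 11)·(-13) − (-35)·(x - 9)] / [(-13)·(x - 9)] = -43(x + 4) / ((-13)(x - 9)).
So |(6x - 11)/(x - 9) − (35/13)| = 43|x + 4| / (13·|x − 9|).
Require δ ≤ 13/2, so |x − 9| ≥ |-13| − |x + 4| > 13 − 13/2 = 13/2.
Hence |(6x - 11)/(x - 9) − (35/13)| < 43|x + 4|/(13·(13/2)) = (86/169)|x + 4|, which is < ε once |x + 4| < (169/86)ε.
Take δ = min(13/2, (169/86)ε). Then 0 < |x + 4| < δ forces both bounds, so |(6x - 11)/(x - 9) − (35/13)| < ε.

δ = min(13/2, (169/86)ε)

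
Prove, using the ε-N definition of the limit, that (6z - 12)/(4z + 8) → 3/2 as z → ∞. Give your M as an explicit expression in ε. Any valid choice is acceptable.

M = 6/ε

Fix ε > 0. We seek M > 0 such that z > M implies |(6z - 12)/(4z + 8) − (3/2)| < ε.
(6z - 12)/(4z + 8) − (3/2) = (4(6z - 12) − 6(4z + 8)) / (4(4z + 8)) = -96/(4(4z + 8)).
For z > 0 we have 4z + 8 > 4z, so |(6z - 12)/(4z + 8) − (3/2)| = 96/(4(4z + 8)) < 96/(4·4z) = 6/z.
Thus |(6z - 12)/(4z + 8) − (3/2)| < ε whenever z > 6/ε.
Take M = 6/ε. If z > M then |(6z - 12)/(4z + 8) − (3/2)| < 6/z < ε.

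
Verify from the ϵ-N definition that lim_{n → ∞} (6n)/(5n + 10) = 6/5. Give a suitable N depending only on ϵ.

Suppose ϵ > 0. For n ≥ 1, |(6n)/(5n + 10) − (6/5)| = |-60|/(5(5n + 10)) = 60/(5(5n + 10)).
Since 5n + 10 ≥ 5n for n ≥ 1, this is ≤ 60/(5·5n) = (12/5)/n.
So |(6n)/(5n + 10) − (6/5)| < ϵ whenever n > (12/5)/ϵ.
Take N = (12/5)/ϵ. If n > N then |(6n)/(5n + 10) − (6/5)| ≤ (12/5)/n < ϵ.

N = (12/5)/ϵ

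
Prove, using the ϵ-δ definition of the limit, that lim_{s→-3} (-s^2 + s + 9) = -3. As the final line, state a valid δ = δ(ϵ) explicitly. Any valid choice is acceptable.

δ = min(1, ϵ/8)

Fix ϵ > 0. We want δ > 0 such that 0 < |s + 3| < δ implies |(-s^2 + s + 9) + 3| < ϵ.
(-s^2 + s + 9) + 3 = -s^2 + s + 12 = (s + 3)(-s + 4).
So |(-s^2 + s + 9) + 3| = |s + 3|·|-s + 4|.
Require δ ≤ 1. Then |s + 3| < 1 gives |s| < 4, and by the triangle inequality |-s + 4| ≤ 4 + 4 = 8.
Hence |(-s^2 + s + 9) + 3| ≤ 8|s + 3| < ϵ provided |s + 3| < ϵ/8.
Choosing δ = min(1, ϵ/8) ensures both conditions, hence |(-s^2 + s + 9) + 3| < ϵ.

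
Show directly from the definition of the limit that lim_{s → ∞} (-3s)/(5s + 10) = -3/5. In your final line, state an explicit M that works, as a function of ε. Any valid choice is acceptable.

M = (6/5)/ε

Suppose ε > 0. We seek M > 0 such that s > M implies |(-3s)/(5s + 10) + 3/5| < ε.
(-3s)/(5s + 10) + 3/5 = (5(-3s) − (-3)(5s + 10)) / (5(5s + 10)) = 30/(5(5s + 10)).
For s > 0 we have 5s + 10 > 5s, so |(-3s)/(5s + 10) + 3/5| = 30/(5(5s + 10)) < 30/(5·5s) = (6/5)/s.
Thus |(-3s)/(5s + 10) + 3/5| < ε whenever s > (6/5)/ε.
Take M = (6/5)/ε. If s > M then |(-3s)/(5s + 10) + 3/5| < (6/5)/s < ε.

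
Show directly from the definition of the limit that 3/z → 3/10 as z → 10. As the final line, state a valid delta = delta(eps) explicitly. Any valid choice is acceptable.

delta = min(5, (50/3)eps)

Suppose eps > 0. We seek delta > 0 such that 0 < |z − 10| < delta implies |3/z − (3/10)| < eps.
|3/z − (3/10)| = 3·|10 − z|/(10·|z|) = 3|z − 10|/(10|z|).
Restrict delta ≤ 5. Then |z − 10| < 5 gives |z| > 5, so 10|z| > 50.
Then |3/z − (3/10)| < 3|z − 10|/50, which is < eps when |z − 10| < (50/3)eps.
Take delta = min(5, (50/3)eps). Then 0 < |z − 10| < delta gives both |z − 10| < 5 and |z − 10| < (50/3)eps, so |3/z − (3/10)| < eps.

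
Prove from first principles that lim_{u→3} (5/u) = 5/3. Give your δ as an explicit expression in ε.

Suppose ε > 0. We seek δ > 0 such that 0 < |u − 3| < δ implies |5/u − (5/3)| < ε.
|5/u − (5/3)| = 5·|3 − u|/(3·|u|) = 5|u − 3|/(3|u|).
Restrict δ ≤ 3/2. Then |u − 3| < 3/2 gives |u| > 3/2, so 3|u| > 9/2.
Then |5/u − (5/3)| < 5|u − 3|/(9/2), which is < ε when |u − 3| < (9/10)ε.
Take δ = min(3/2, (9/10)ε). Then 0 < |u − 3| < δ gives both |u − 3| < 3/2 and |u − 3| < (9/10)ε, so |5/u − (5/3)| < ε.

δ = min(3/2, (9/10)ε)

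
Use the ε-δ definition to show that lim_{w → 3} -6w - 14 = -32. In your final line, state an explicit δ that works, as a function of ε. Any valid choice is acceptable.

δ = ε/6

Suppose ε > 0. We need δ > 0 so that 0 < |w − 3| < δ implies |(-6w - 14) + 32| < ε.
Since (-6w - 14) + 32 = -6(w − 3), we have |(-6w - 14) + 32| = 6|w − 3|.
Thus it suffices that |w − 3| < ε/6.
Take δ = ε/6. If 0 < |w − 3| < δ then |(-6w - 14) + 32| = 6|w − 3| < 6·(ε/6) = ε.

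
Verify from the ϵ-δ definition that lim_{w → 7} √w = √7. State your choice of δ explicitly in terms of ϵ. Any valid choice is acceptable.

δ = min(7, √7·ϵ)

Let ϵ > 0. We want δ > 0 such that 0 < |w − 7| < δ implies |√w − √7| < ϵ.
Multiplying by the conjugate, |√w − √7| = |w − 7|/(√w + √7).
Restrict δ ≤ 7 so that |w − 7| < 7 forces w > 0, and then √w + √7 > √7.
Hence |√w − √7| < |w − 7|/√7, which is < ϵ once |w − 7| < √7·ϵ.
Take δ = min(7, √7·ϵ). If 0 < |w − 7| < δ then w > 0 and |√w − √7| < |w − 7|/√7 < ϵ.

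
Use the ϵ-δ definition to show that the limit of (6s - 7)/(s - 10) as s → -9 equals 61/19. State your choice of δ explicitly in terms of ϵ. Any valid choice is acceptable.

δ = min(19/2, (361/106)ϵ)

Let ϵ > 0 be given. We want δ > 0 with 0 < |s + 9| < δ ⇒ |(6s - 7)/(s - 10) − (61/19)| < ϵ.
Combining over a common denominator, (6s - 7)/(s - 10) − (61/19) = [(6s - 7)·(-19) − (-61)·(s - 10)] / [(-19)·(s - 10)] = -53(s + 9) / ((-19)(s - 10)).
So |(6s - 7)/(s - 10) − (61/19)| = 53|s + 9| / (19·|s − 10|).
Restrict δ ≤ 19/2. Then |s + 9| < 19/2 gives |s − 10| = |(s + 9) + (-19)| ≥ 19 − 19/2 = 19/2.
Hence |(6s - 7)/(s - 10) − (61/19)| < 53|s + 9|/(19·(19/2)) = (106/361)|s + 9|, which is < ϵ once |s + 9| < (361/106)ϵ.
Take δ = min(19/2, (361/106)ϵ). Then 0 < |s + 9| < δ forces both bounds, so |(6s - 7)/(s - 10) − (61/19)| < ϵ.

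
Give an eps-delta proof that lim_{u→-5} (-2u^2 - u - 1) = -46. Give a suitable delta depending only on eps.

Let eps > 0. We want delta > 0 such that 0 < |u + 5| < delta implies |(-2u^2 - u - 1) + 46| < eps.
(-2u^2 - u - 1) + 46 = -2u^2 - u + 45 = (u + 5)(-2u + 9).
So |(-2u^2 - u - 1) + 46| = |u + 5|·|-2u + 9|.
Require delta ≤ 2. Then |u + 5| < 2 gives |u| < 7, and by the triangle inequality |-2u + 9| ≤ 2·7 + 9 = 23.
Hence |(-2u^2 - u - 1) + 46| ≤ 23|u + 5| < eps provided |u + 5| < eps/23.
Choosing delta = min(2, eps/23) ensures both conditions, hence |(-2u^2 - u - 1) + 46| < eps.

delta = min(2, eps/23)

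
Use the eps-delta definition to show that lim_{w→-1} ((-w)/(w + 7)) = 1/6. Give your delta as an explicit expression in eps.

delta = min(3, (18/7)eps)

Suppose eps > 0. We want delta > 0 with 0 < |w + 1| < delta ⇒ |(-w)/(w + 7) − (1/6)| < eps.
Combining over a common denominator, (-w)/(w + 7) − (1/6) = [(-w)·6 − 1·(w + 7)] / [6·(w + 7)] = -7(w + 1) / (6(w + 7)).
So |(-w)/(w + 7) − (1/6)| = 7|w + 1| / (6·|w + 7|).
Require delta ≤ 3, so |w + 7| ≥ |6| − |w + 1| > 6 − 3 = 3.
Hence |(-w)/(w + 7) − (1/6)| < 7|w + 1|/(6·3) = (7/18)|w + 1|, which is < eps once |w + 1| < (18/7)eps.
Take delta = min(3, (18/7)eps). Then 0 < |w + 1| < delta forces both bounds, so |(-w)/(w + 7) − (1/6)| < eps.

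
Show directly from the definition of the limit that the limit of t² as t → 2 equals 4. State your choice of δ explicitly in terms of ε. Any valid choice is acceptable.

Fix ε > 0. We seek δ > 0 with 0 < |t − 2| < δ ⇒ |t² − 4| < ε.
Factor: t² − 4 = (t − 2)(t + 2), so |t² − 4| = |t − 2|·|t + 2|.
Impose δ ≤ 2 so that |t| < 4; then |t + 2| ≤ 6.
Hence |t² − 4| ≤ 6|t − 2|, which is < ε once |t − 2| < ε/6.
Take δ = min(2, ε/6). If 0 < |t − 2| < δ then both bounds hold and |t² − 4| ≤ 6|t − 2| < 6·(ε/6) = ε.

δ = min(2, ε/6)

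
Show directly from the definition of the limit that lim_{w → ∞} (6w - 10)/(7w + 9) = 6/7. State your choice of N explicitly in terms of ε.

N = (124/49)/ε

Fix ε > 0. We seek N > 0 such that w > N implies |(6w - 10)/(7w + 9) − (6/7)| < ε.
(6w - 10)/(7w + 9) − (6/7) = (7(6w - 10) − 6(7w + 9)) / (7(7w + 9)) = -124/(7(7w + 9)).
For w > 0 we have 7w + 9 > 7w, so |(6w - 10)/(7w + 9) − (6/7)| = 124/(7(7w + 9)) < 124/(7·7w) = (124/49)/w.
Thus |(6w - 10)/(7w + 9) − (6/7)| < ε whenever w > (124/49)/ε.
Take N = (124/49)/ε. If w > N then |(6w - 10)/(7w + 9) − (6/7)| < (124/49)/w < ε.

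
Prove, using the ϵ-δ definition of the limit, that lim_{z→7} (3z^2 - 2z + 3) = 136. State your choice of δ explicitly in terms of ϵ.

Let ϵ > 0 be given. We want δ > 0 such that 0 < |z − 7| < δ implies |(3z^2 - 2z + 3) − 136| < ϵ.
(3z^2 - 2z + 3) − 136 = 3z^2 - 2z - 133 = (z − 7)(3z + 19).
So |(3z^2 - 2z + 3) − 136| = |z − 7|·|3z + 19|.
Assume first that |z − 7| < 1, so |z| < 8. Then |3z + 19| ≤ 3·8 + 19 = 43.
Hence |(3z^2 - 2z + 3) − 136| ≤ 43|z − 7| < ϵ provided |z − 7| < ϵ/43.
Choosing δ = min(1, ϵ/43) ensures both conditions, hence |(3z^2 - 2z + 3) − 136| < ϵ.

δ = min(1, ϵ/43)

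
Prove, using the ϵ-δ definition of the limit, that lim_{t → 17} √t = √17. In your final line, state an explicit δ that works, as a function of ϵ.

δ = min(17, √17·ϵ)

Fix ϵ > 0. We want δ > 0 such that 0 < |t − 17| < δ implies |√t − √17| < ϵ.
Rationalise: √t − √17 = (t − 17)/(√t + √17), so |√t − √17| = |t − 17|/(√t + √17).
Restrict δ ≤ 17 so that |t − 17| < 17 forces t > 0, and then √t + √17 > √17.
Hence |√t − √17| < |t − 17|/√17, which is < ϵ once |t − 17| < √17·ϵ.
Take δ = min(17, √17·ϵ). If 0 < |t − 17| < δ then t > 0 and |√t − √17| < |t − 17|/√17 < ϵ.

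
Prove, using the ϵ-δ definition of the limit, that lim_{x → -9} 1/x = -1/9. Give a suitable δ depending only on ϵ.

δ = min(9/2, (81/2)ϵ)

Let ϵ > 0. We seek δ > 0 such that 0 < |x + 9| < δ implies |1/x + 1/9| < ϵ.
|1/x + 1/9| = |-9 − x|/(9·|x|) = |x + 9|/(9|x|).
Require δ ≤ 9/2 so that |x| > 9 − 9/2 = 9/2, hence 9|x| > 81/2.
Then |1/x + 1/9| < |x + 9|/(81/2), which is < ϵ when |x + 9| < (81/2)ϵ.
Take δ = min(9/2, (81/2)ϵ). Then 0 < |x + 9| < δ gives both |x + 9| < 9/2 and |x + 9| < (81/2)ϵ, so |1/x + 1/9| < ϵ.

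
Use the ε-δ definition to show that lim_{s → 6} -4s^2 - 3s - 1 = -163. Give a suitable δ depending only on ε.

δ = min(1, ε/55)

Fix ε > 0. We want δ > 0 such that 0 < |s − 6| < δ implies |(-4s^2 - 3s - 1) + 163| < ε.
(-4s^2 - 3s - 1) + 163 = -4s^2 - 3s + 162 = (s − 6)(-4s - 27).
So |(-4s^2 - 3s - 1) + 163| = |s − 6|·|-4s - 27|.
Require δ ≤ 1. Then |s − 6| < 1 gives |s| < 7, and by the triangle inequality |-4s - 27| ≤ 4·7 + 27 = 55.
Hence |(-4s^2 - 3s - 1) + 163| ≤ 55|s − 6| < ε provided |s − 6| < ε/55.
Take δ = min(1, ε/55). Then 0 < |s − 6| < δ gives both |s − 6| < 1 and |s − 6| < ε/55, so |(-4s^2 - 3s - 1) + 163| < ε.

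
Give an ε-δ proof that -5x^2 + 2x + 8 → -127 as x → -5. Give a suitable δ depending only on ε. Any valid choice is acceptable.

Let ε > 0. We want δ > 0 such that 0 < |x + 5| < δ implies |(-5x^2 + 2x + 8) + 127| < ε.
(-5x^2 + 2x + 8) + 127 = -5x^2 + 2x + 135 = (x + 5)(-5x + 27).
So |(-5x^2 + 2x + 8) + 127| = |x + 5|·|-5x + 27|.
Require δ ≤ 1. Then |x + 5| < 1 gives |x| < 6, and by the triangle inequality |-5x + 27| ≤ 5·6 + 27 = 57.
Hence |(-5x^2 + 2x + 8) + 127| ≤ 57|x + 5| < ε provided |x + 5| < ε/57.
Choosing δ = min(1, ε/57) ensures both conditions, hence |(-5x^2 + 2x + 8) + 127| < ε.

δ = min(1, ε/57)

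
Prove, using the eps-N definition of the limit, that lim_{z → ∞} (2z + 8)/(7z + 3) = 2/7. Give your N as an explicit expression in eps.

Suppose eps > 0. We seek N > 0 such that z > N implies |(2z + 8)/(7z + 3) − (2/7)| < eps.
(2z + 8)/(7z + 3) − (2/7) = (7(2z + 8) − 2(7z + 3)) / (7(7z + 3)) = 50/(7(7z + 3)).
For z > 0 we have 7z + 3 > 7z, so |(2z + 8)/(7z + 3) − (2/7)| = 50/(7(7z + 3)) < 50/(7·7z) = (50/49)/z.
Thus |(2z + 8)/(7z + 3) − (2/7)| < eps whenever z > (50/49)/eps.
Take N = (50/49)/eps. If z > N then |(2z + 8)/(7z + 3) − (2/7)| < (50/49)/z < eps.

N = (50/49)/eps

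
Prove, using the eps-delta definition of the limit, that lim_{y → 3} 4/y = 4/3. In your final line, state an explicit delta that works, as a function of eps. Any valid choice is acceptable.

Fix eps > 0. We seek delta > 0 such that 0 < |y − 3| < delta implies |4/y − (4/3)| < eps.
|4/y − (4/3)| = 4·|3 − y|/(3·|y|) = 4|y − 3|/(3|y|).
Require delta ≤ 3/2 so that |y| > 3 − 3/2 = 3/2, hence 3|y| > 9/2.
Then |4/y − (4/3)| < 4|y − 3|/(9/2), which is < eps when |y − 3| < (9/8)eps.
Take delta = min(3/2, (9/8)eps). Then 0 < |y − 3| < delta gives both |y − 3| < 3/2 and |y − 3| < (9/8)eps, so |4/y − (4/3)| < eps.

delta = min(3/2, (9/8)eps)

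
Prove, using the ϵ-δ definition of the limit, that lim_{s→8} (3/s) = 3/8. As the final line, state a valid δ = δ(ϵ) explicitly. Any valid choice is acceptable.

δ = min(4, (32/3)ϵ)

Let ϵ > 0. We seek δ > 0 such that 0 < |s − 8| < δ implies |3/s − (3/8)| < ϵ.
|3/s − (3/8)| = 3·|8 − s|/(8·|s|) = 3|s − 8|/(8|s|).
Restrict δ ≤ 4. Then |s − 8| < 4 gives |s| > 4, so 8|s| > 32.
Then |3/s − (3/8)| < 3|s − 8|/32, which is < ϵ when |s − 8| < (32/3)ϵ.
Take δ = min(4, (32/3)ϵ). Then 0 < |s − 8| < δ gives both |s − 8| < 4 and |s − 8| < (32/3)ϵ, so |3/s − (3/8)| < ϵ.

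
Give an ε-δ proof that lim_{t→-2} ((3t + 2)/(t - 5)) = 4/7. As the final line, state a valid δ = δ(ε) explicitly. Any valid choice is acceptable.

δ = min(7/2, (49/34)ε)

Let ε > 0. We want δ > 0 with 0 < |t + 2| < δ ⇒ |(3t + 2)/(t - 5) − (4/7)| < ε.
Combining over a common denominator, (3t + 2)/(t - 5) − (4/7) = [(3t + 2)·(-7) − (-4)·(t - 5)] / [(-7)·(t - 5)] = -17(t + 2) / ((-7)(t - 5)).
So |(3t + 2)/(t - 5) − (4/7)| = 17|t + 2| / (7·|t − 5|).
Restrict δ ≤ 7/2. Then |t + 2| < 7/2 gives |t − 5| = |(t + 2) + (-7)| ≥ 7 − 7/2 = 7/2.
Hence |(3t + 2)/(t - 5) − (4/7)| < 17|t + 2|/(7·(7/2)) = (34/49)|t + 2|, which is < ε once |t + 2| < (49/34)ε.
Take δ = min(7/2, (49/34)ε). Then 0 < |t + 2| < δ forces both bounds, so |(3t + 2)/(t - 5) − (4/7)| < ε.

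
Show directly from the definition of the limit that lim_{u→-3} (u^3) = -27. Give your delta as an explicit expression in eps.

delta = min(1, eps/37)

Let eps > 0. We seek delta > 0 with 0 < |u + 3| < delta ⇒ |u^3 + 27| < eps.
Factor: u^3 + 27 = (u + 3)(u^2 - 3u + 9), so |u^3 + 27| = |u + 3|·|u^2 - 3u + 9|.
Restrict delta ≤ 1. Then |u + 3| < 1 gives |u| < 4, so by the triangle inequality |u^2 - 3u + 9| ≤ 4^2 + 3·4 + 9 = 37.
Hence |u^3 + 27| ≤ 37|u + 3|, which is < eps once |u + 3| < eps/37.
Take delta = min(1, eps/37). If 0 < |u + 3| < delta then both bounds hold and |u^3 + 27| ≤ 37|u + 3| < 37·(eps/37) = eps.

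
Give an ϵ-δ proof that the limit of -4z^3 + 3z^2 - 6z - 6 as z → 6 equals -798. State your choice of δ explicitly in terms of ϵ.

δ = min(1, ϵ/475)

Fix ϵ > 0. We want δ > 0 such that 0 < |z − 6| < δ implies |(-4z^3 + 3z^2 - 6z - 6) + 798| < ϵ.
(-4z^3 + 3z^2 - 6z - 6) + 798 = -4z^3 + 3z^2 - 6z + 792 = (z − 6)(-4z^2 - 21z - 132).
So |(-4z^3 + 3z^2 - 6z - 6) + 798| = |z − 6|·|-4z^2 - 21z - 132|.
Assume first that |z − 6| < 1, so |z| < 7. Then |-4z^2 - 21z - 132| ≤ 4·7^2 + 21·7 + 132 = 475.
Hence |(-4z^3 + 3z^2 - 6z - 6) + 798| ≤ 475|z − 6| < ϵ provided |z − 6| < ϵ/475.
Choosing δ = min(1, ϵ/475) ensures both conditions, hence |(-4z^3 + 3z^2 - 6z - 6) + 798| < ϵ.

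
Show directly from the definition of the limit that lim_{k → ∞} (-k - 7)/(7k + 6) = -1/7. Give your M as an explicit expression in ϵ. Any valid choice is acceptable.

M = (43/49)/ϵ

Let ϵ > 0. For k ≥ 1, |(-k - 7)/(7k + 6) + 1/7| = |-43|/(7(7k + 6)) = 43/(7(7k + 6)).
Since 7k + 6 ≥ 7k for k ≥ 1, this is ≤ 43/(7·7k) = (43/49)/k.
So |(-k - 7)/(7k + 6) + 1/7| < ϵ whenever k > (43/49)/ϵ.
Take M = (43/49)/ϵ. If k > M then |(-k - 7)/(7k + 6) + 1/7| ≤ (43/49)/k < ϵ.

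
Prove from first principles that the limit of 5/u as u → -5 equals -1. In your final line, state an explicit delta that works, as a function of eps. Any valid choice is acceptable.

delta = min(5/2, (5/2)eps)

Let eps > 0. We seek delta > 0 such that 0 < |u + 5| < delta implies |5/u + 1| < eps.
|5/u + 1| = 5·|-5 − u|/(5·|u|) = 5|u + 5|/(5|u|).
Require delta ≤ 5/2 so that |u| > 5 − 5/2 = 5/2, hence 5|u| > 25/2.
Then |5/u + 1| < 5|u + 5|/(25/2), which is < eps when |u + 5| < (5/2)eps.
Take delta = min(5/2, (5/2)eps). Then 0 < |u + 5| < delta gives both |u + 5| < 5/2 and |u + 5| < (5/2)eps, so |5/u + 1| < eps.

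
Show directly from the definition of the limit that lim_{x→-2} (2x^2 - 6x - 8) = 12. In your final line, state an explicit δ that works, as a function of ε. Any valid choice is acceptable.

Let ε > 0. We want δ > 0 such that 0 < |x + 2| < δ implies |(2x^2 - 6x - 8) − 12| < ε.
(2x^2 - 6x - 8) − 12 = 2x^2 - 6x - 20 = (x + 2)(2x - 10).
So |(2x^2 - 6x - 8) − 12| = |x + 2|·|2x - 10|.
Require δ ≤ 2. Then |x + 2| < 2 gives |x| < 4, and by the triangle inequality |2x - 10| ≤ 2·4 + 10 = 18.
Hence |(2x^2 - 6x - 8) − 12| ≤ 18|x + 2| < ε provided |x + 2| < ε/18.
Take δ = min(2, ε/18). Then 0 < |x + 2| < δ gives both |x + 2| < 2 and |x + 2| < ε/18, so |(2x^2 - 6x - 8) − 12| < ε.

δ = min(2, ε/18)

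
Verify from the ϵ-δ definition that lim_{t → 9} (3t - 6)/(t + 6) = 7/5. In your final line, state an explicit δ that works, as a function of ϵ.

δ = min(15/2, (75/16)ϵ)

Let ϵ > 0 be given. We want δ > 0 with 0 < |t − 9| < δ ⇒ |(3t - 6)/(t + 6) − (7/5)| < ϵ.
Combining over a common denominator, (3t - 6)/(t + 6) − (7/5) = [(3t - 6)·15 − 21·(t + 6)] / [15·(t + 6)] = 24(t − 9) / (15(t + 6)).
So |(3t - 6)/(t + 6) − (7/5)| = 24|t − 9| / (15·|t + 6|).
Restrict δ ≤ 15/2. Then |t − 9| < 15/2 gives |t + 6| = |(t − 9) + 15| ≥ 15 − 15/2 = 15/2.
Hence |(3t - 6)/(t + 6) − (7/5)| < 24|t − 9|/(15·(15/2)) = (16/75)|t − 9|, which is < ϵ once |t − 9| < (75/16)ϵ.
Take δ = min(15/2, (75/16)ϵ). Then 0 < |t − 9| < δ forces both bounds, so |(3t - 6)/(t + 6) − (7/5)| < ϵ.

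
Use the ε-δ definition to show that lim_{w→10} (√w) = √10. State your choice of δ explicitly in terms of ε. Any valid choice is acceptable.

δ = min(10, √10·ε)

Suppose ε > 0. We want δ > 0 such that 0 < |w − 10| < δ implies |√w − √10| < ε.
Multiplying by the conjugate, |√w − √10| = |w − 10|/(√w + √10).
Restrict δ ≤ 10 so that |w − 10| < 10 forces w > 0, and then √w + √10 > √10.
Hence |√w − √10| < |w − 10|/√10, which is < ε once |w − 10| < √10·ε.
Take δ = min(10, √10·ε). If 0 < |w − 10| < δ then w > 0 and |√w − √10| < |w − 10|/√10 < ε.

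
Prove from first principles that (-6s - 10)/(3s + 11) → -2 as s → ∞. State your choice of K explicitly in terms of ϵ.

Let ϵ > 0. We seek K > 0 such that s > K implies |(-6s - 10)/(3s + 11) + 2| < ϵ.
(-6s - 10)/(3s + 11) + 2 = (3(-6s - 10) − (-6)(3s + 11)) / (3(3s + 11)) = 36/(3(3s + 11)).
For s > 0 we have 3s + 11 > 3s, so |(-6s - 10)/(3s + 11) + 2| = 36/(3(3s + 11)) < 36/(3·3s) = 4/s.
Thus |(-6s - 10)/(3s + 11) + 2| < ϵ whenever s > 4/ϵ.
Take K = 4/ϵ. If s > K then |(-6s - 10)/(3s + 11) + 2| < 4/s < ϵ.

K = 4/ϵ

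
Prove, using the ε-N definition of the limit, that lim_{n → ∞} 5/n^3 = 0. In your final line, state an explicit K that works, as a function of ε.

Suppose ε > 0. For n ≥ 1, |5/n^3 − 0| = 5/n^3.
5/n^3 < ε ⇔ n^3 > 5/ε ⇔ n > (5/ε)^{1/3}.
Take K = (5/ε)^{1/3}. Then n > K implies 5/n^3 < ε.

K = (5/ε)^{1/3}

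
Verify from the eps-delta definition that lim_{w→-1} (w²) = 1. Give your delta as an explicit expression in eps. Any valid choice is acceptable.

delta = min(1, eps/3)

Suppose eps > 0. We seek delta > 0 with 0 < |w + 1| < delta ⇒ |w² − 1| < eps.
Factor: w² − 1 = (w + 1)(w - 1), so |w² − 1| = |w + 1|·|w - 1|.
Impose delta ≤ 1 so that |w| < 2; then |w - 1| ≤ 3.
Hence |w² − 1| ≤ 3|w + 1|, which is < eps once |w + 1| < eps/3.
Take delta = min(1, eps/3). If 0 < |w + 1| < delta then both bounds hold and |w² − 1| ≤ 3|w + 1| < 3·(eps/3) = eps.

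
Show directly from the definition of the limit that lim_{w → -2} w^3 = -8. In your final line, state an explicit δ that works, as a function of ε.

Let ε > 0 be given. We seek δ > 0 with 0 < |w + 2| < δ ⇒ |w^3 + 8| < ε.
Factor: w^3 + 8 = (w + 2)(w^2 - 2w + 4), so |w^3 + 8| = |w + 2|·|w^2 - 2w + 4|.
Impose δ ≤ 1 so that |w| < 3; then |w^2 - 2w + 4| ≤ 19.
Hence |w^3 + 8| ≤ 19|w + 2|, which is < ε once |w + 2| < ε/19.
Take δ = min(1, ε/19). If 0 < |w + 2| < δ then both bounds hold and |w^3 + 8| ≤ 19|w + 2| < 19·(ε/19) = ε.

δ = min(1, ε/19)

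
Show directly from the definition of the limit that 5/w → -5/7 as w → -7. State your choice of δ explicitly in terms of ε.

δ = min(7/2, (49/10)ε)

Let ε > 0. We seek δ > 0 such that 0 < |w + 7| < δ implies |5/w + 5/7| < ε.
|5/w + 5/7| = 5·|-7 − w|/(7·|w|) = 5|w + 7|/(7|w|).
Require δ ≤ 7/2 so that |w| > 7 − 7/2 = 7/2, hence 7|w| > 49/2.
Then |5/w + 5/7| < 5|w + 7|/(49/2), which is < ε when |w + 7| < (49/10)ε.
Take δ = min(7/2, (49/10)ε). Then 0 < |w + 7| < δ gives both |w + 7| < 7/2 and |w + 7| < (49/10)ε, so |5/w + 5/7| < ε.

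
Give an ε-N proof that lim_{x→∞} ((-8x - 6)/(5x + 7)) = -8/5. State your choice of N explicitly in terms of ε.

Let ε > 0 be given. We seek N > 0 such that x > N implies |(-8x - 6)/(5x + 7) + 8/5| < ε.
(-8x - 6)/(5x + 7) + 8/5 = (5(-8x - 6) − (-8)(5x + 7)) / (5(5x + 7)) = 26/(5(5x + 7)).
For x > 0 we have 5x + 7 > 5x, so |(-8x - 6)/(5x + 7) + 8/5| = 26/(5(5x + 7)) < 26/(5·5x) = (26/25)/x.
Thus |(-8x - 6)/(5x + 7) + 8/5| < ε whenever x > (26/25)/ε.
Take N = (26/25)/ε. If x > N then |(-8x - 6)/(5x + 7) + 8/5| < (26/25)/x < ε.

N = (26/25)/ε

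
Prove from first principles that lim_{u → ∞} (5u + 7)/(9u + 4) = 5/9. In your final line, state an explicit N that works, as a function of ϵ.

N = (43/81)/ϵ

Let ϵ > 0. We seek N > 0 such that u > N implies |(5u + 7)/(9u + 4) − (5/9)| < ϵ.
(5u + 7)/(9u + 4) − (5/9) = (9(5u + 7) − 5(9u + 4)) / (9(9u + 4)) = 43/(9(9u + 4)).
For u > 0 we have 9u + 4 > 9u, so |(5u + 7)/(9u + 4) − (5/9)| = 43/(9(9u + 4)) < 43/(9·9u) = (43/81)/u.
Thus |(5u + 7)/(9u + 4) − (5/9)| < ϵ whenever u > (43/81)/ϵ.
Take N = (43/81)/ϵ. If u > N then |(5u + 7)/(9u + 4) − (5/9)| < (43/81)/u < ϵ.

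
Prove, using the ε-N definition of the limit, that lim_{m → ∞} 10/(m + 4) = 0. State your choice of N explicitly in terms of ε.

N = 10/ε

Let ε > 0 be given. For m ≥ 1, |10/(m + 4) − 0| = 10/(m + 4) ≤ 10/m.
We need 10/m < ε, i.e. m > 10/ε.
Take N = 10/ε. If m > N then |10/(m + 4)| ≤ 10/m < ε.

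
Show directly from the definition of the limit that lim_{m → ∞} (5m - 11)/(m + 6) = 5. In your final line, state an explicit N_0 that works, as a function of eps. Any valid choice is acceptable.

N_0 = 41/eps

Suppose eps > 0. For m ≥ 1, |(5m - 11)/(m + 6) − 5| = |-41|/((m + 6)) = 41/((m + 6)).
Since m + 6 ≥ m for m ≥ 1, this is ≤ 41/(m) = 41/m.
So |(5m - 11)/(m + 6) − 5| < eps whenever m > 41/eps.
Take N_0 = 41/eps. If m > N_0 then |(5m - 11)/(m + 6) − 5| ≤ 41/m < eps.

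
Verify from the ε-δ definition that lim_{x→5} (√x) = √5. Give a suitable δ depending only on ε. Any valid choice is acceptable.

Suppose ε > 0. We want δ > 0 such that 0 < |x − 5| < δ implies |√x − √5| < ε.
Rationalise: √x − √5 = (x − 5)/(√x + √5), so |√x − √5| = |x − 5|/(√x + √5).
Restrict δ ≤ 5 so that |x − 5| < 5 forces x > 0, and then √x + √5 > √5.
Hence |√x − √5| < |x − 5|/√5, which is < ε once |x − 5| < √5·ε.
Take δ = min(5, √5·ε). If 0 < |x − 5| < δ then x > 0 and |√x − √5| < |x − 5|/√5 < ε.

δ = min(5, √5·ε)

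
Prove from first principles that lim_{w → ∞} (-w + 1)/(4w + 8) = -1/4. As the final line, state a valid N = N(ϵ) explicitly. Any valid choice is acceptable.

Fix ϵ > 0. We seek N > 0 such that w > N implies |(-w + 1)/(4w + 8) + 1/4| < ϵ.
(-w + 1)/(4w + 8) + 1/4 = (4(-w + 1) − (-1)(4w + 8)) / (4(4w + 8)) = 12/(4(4w + 8)).
For w > 0 we have 4w + 8 > 4w, so |(-w + 1)/(4w + 8) + 1/4| = 12/(4(4w + 8)) < 12/(4·4w) = (3/4)/w.
Thus |(-w + 1)/(4w + 8) + 1/4| < ϵ whenever w > (3/4)/ϵ.
Take N = (3/4)/ϵ. If w > N then |(-w + 1)/(4w + 8) + 1/4| < (3/4)/w < ϵ.

N = (3/4)/ϵ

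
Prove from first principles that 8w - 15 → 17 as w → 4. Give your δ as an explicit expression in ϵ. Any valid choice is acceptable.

Let ϵ > 0. We need δ > 0 so that 0 < |w − 4| < δ implies |(8w - 15) − 17| < ϵ.
|(8w - 15) − 17| = |8w - 32| = 8|w − 4|.
So 8|w − 4| < ϵ exactly when |w − 4| < ϵ/8.
Take δ = ϵ/8. If 0 < |w − 4| < δ then |(8w - 15) − 17| = 8|w − 4| < 8·(ϵ/8) = ϵ.

δ = ϵ/8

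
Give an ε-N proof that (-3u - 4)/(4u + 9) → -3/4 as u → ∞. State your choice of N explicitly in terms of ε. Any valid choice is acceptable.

N = (11/16)/ε

Let ε > 0. We seek N > 0 such that u > N implies |(-3u - 4)/(4u + 9) + 3/4| < ε.
(-3u - 4)/(4u + 9) + 3/4 = (4(-3u - 4) − (-3)(4u + 9)) / (4(4u + 9)) = 11/(4(4u + 9)).
For u > 0 we have 4u + 9 > 4u, so |(-3u - 4)/(4u + 9) + 3/4| = 11/(4(4u + 9)) < 11/(4·4u) = (11/16)/u.
Thus |(-3u - 4)/(4u + 9) + 3/4| < ε whenever u > (11/16)/ε.
Take N = (11/16)/ε. If u > N then |(-3u - 4)/(4u + 9) + 3/4| < (11/16)/u < ε.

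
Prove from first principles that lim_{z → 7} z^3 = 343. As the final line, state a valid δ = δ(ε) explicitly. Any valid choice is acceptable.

Let ε > 0. We seek δ > 0 with 0 < |z − 7| < δ ⇒ |z^3 − 343| < ε.
Factor: z^3 − 343 = (z − 7)(z^2 + 7z + 49), so |z^3 − 343| = |z − 7|·|z^2 + 7z + 49|.
Impose δ ≤ 1 so that |z| < 8; then |z^2 + 7z + 49| ≤ 169.
Hence |z^3 − 343| ≤ 169|z − 7|, which is < ε once |z − 7| < ε/169.
Take δ = min(1, ε/169). If 0 < |z − 7| < δ then both bounds hold and |z^3 − 343| ≤ 169|z − 7| < 169·(ε/169) = ε.

δ = min(1, ε/169)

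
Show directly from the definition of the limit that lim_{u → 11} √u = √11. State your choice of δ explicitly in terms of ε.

δ = min(11, √11·ε)

Suppose ε > 0. We want δ > 0 such that 0 < |u − 11| < δ implies |√u − √11| < ε.
Multiplying by the conjugate, |√u − √11| = |u − 11|/(√u + √11).
Restrict δ ≤ 11 so that |u − 11| < 11 forces u > 0, and then √u + √11 > √11.
Hence |√u − √11| < |u − 11|/√11, which is < ε once |u − 11| < √11·ε.
Take δ = min(11, √11·ε). If 0 < |u − 11| < δ then u > 0 and |√u − √11| < |u − 11|/√11 < ε.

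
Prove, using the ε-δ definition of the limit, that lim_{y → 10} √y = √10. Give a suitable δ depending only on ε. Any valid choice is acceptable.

δ = min(10, √10·ε)

Suppose ε > 0. We want δ > 0 such that 0 < |y − 10| < δ implies |√y − √10| < ε.
Rationalise: √y − √10 = (y − 10)/(√y + √10), so |√y − √10| = |y − 10|/(√y + √10).
Restrict δ ≤ 10 so that |y − 10| < 10 forces y > 0, and then √y + √10 > √10.
Hence |√y − √10| < |y − 10|/√10, which is < ε once |y − 10| < √10·ε.
Take δ = min(10, √10·ε). If 0 < |y − 10| < δ then y > 0 and |√y − √10| < |y − 10|/√10 < ε.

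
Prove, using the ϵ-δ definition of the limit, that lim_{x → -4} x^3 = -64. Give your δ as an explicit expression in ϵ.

δ = min(1, ϵ/61)

Let ϵ > 0. We seek δ > 0 with 0 < |x + 4| < δ ⇒ |x^3 + 64| < ϵ.
Factor: x^3 + 64 = (x + 4)(x^2 - 4x + 16), so |x^3 + 64| = |x + 4|·|x^2 - 4x + 16|.
Restrict δ ≤ 1. Then |x + 4| < 1 gives |x| < 5, so by the triangle inequality |x^2 - 4x + 16| ≤ 5^2 + 4·5 + 16 = 61.
Hence |x^3 + 64| ≤ 61|x + 4|, which is < ϵ once |x + 4| < ϵ/61.
Take δ = min(1, ϵ/61). If 0 < |x + 4| < δ then both bounds hold and |x^3 + 64| ≤ 61|x + 4| < 61·(ϵ/61) = ϵ.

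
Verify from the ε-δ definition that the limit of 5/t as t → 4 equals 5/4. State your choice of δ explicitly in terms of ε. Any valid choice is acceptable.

δ = min(2, (8/5)ε)

Fix ε > 0. We seek δ > 0 such that 0 < |t − 4| < δ implies |5/t − (5/4)| < ε.
|5/t − (5/4)| = 5·|4 − t|/(4·|t|) = 5|t − 4|/(4|t|).
Require δ ≤ 2 so that |t| > 4 − 2 = 2, hence 4|t| > 8.
Then |5/t − (5/4)| < 5|t − 4|/8, which is < ε when |t − 4| < (8/5)ε.
Take δ = min(2, (8/5)ε). Then 0 < |t − 4| < δ gives both |t − 4| < 2 and |t − 4| < (8/5)ε, so |5/t − (5/4)| < ε.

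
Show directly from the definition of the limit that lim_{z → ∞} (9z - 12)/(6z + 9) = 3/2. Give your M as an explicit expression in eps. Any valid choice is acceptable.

Suppose eps > 0. We seek M > 0 such that z > M implies |(9z - 12)/(6z + 9) − (3/2)| < eps.
(9z - 12)/(6z + 9) − (3/2) = (6(9z - 12) − 9(6z + 9)) / (6(6z + 9)) = -153/(6(6z + 9)).
For z > 0 we have 6z + 9 > 6z, so |(9z - 12)/(6z + 9) − (3/2)| = 153/(6(6z + 9)) < 153/(6·6z) = (17/4)/z.
Thus |(9z - 12)/(6z + 9) − (3/2)| < eps whenever z > (17/4)/eps.
Take M = (17/4)/eps. If z > M then |(9z - 12)/(6z + 9) − (3/2)| < (17/4)/z < eps.

M = (17/4)/eps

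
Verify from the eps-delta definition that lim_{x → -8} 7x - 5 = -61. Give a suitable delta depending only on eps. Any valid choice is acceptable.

delta = eps/7

Let eps > 0. We need delta > 0 so that 0 < |x + 8| < delta implies |(7x - 5) + 61| < eps.
Since (7x - 5) + 61 = 7(x + 8), we have |(7x - 5) + 61| = 7|x + 8|.
Thus it suffices that |x + 8| < eps/7.
Take delta = eps/7. If 0 < |x + 8| < delta then |(7x - 5) + 61| = 7|x + 8| < 7·(eps/7) = eps.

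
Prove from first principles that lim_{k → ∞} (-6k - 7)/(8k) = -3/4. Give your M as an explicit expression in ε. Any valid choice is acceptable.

Let ε > 0 be given. For k ≥ 1, |(-6k - 7)/(8k) + 3/4| = |-56|/(8(8k)) = 56/(8(8k)).
Since 8k ≥ 8k for k ≥ 1, this is ≤ 56/(8·8k) = (7/8)/k.
So |(-6k - 7)/(8k) + 3/4| < ε whenever k > (7/8)/ε.
Take M = (7/8)/ε. If k > M then |(-6k - 7)/(8k) + 3/4| ≤ (7/8)/k < ε.

M = (7/8)/ε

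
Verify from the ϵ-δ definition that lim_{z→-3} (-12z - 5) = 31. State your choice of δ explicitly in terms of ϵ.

δ = ϵ/12

Let ϵ > 0. We need δ > 0 so that 0 < |z + 3| < δ implies |(-12z - 5) − 31| < ϵ.
Since (-12z - 5) − 31 = -12(z + 3), we have |(-12z - 5) − 31| = 12|z + 3|.
So 12|z + 3| < ϵ exactly when |z + 3| < ϵ/12.
Take δ = ϵ/12. If 0 < |z + 3| < δ then |(-12z - 5) − 31| = 12|z + 3| < 12·(ϵ/12) = ϵ.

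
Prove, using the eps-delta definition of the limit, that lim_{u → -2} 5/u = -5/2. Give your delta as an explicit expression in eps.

Suppose eps > 0. We seek delta > 0 such that 0 < |u + 2| < delta implies |5/u + 5/2| < eps.
|5/u + 5/2| = 5·|-2 − u|/(2·|u|) = 5|u + 2|/(2|u|).
Restrict delta ≤ 1. Then |u + 2| < 1 gives |u| > 1, so 2|u| > 2.
Then |5/u + 5/2| < 5|u + 2|/2, which is < eps when |u + 2| < (2/5)eps.
Take delta = min(1, (2/5)eps). Then 0 < |u + 2| < delta gives both |u + 2| < 1 and |u + 2| < (2/5)eps, so |5/u + 5/2| < eps.

delta = min(1, (2/5)eps)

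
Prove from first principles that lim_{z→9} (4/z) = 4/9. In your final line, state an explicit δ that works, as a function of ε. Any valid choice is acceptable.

δ = min(9/2, (81/8)ε)

Let ε > 0. We seek δ > 0 such that 0 < |z − 9| < δ implies |4/z − (4/9)| < ε.
|4/z − (4/9)| = 4·|9 − z|/(9·|z|) = 4|z − 9|/(9|z|).
Require δ ≤ 9/2 so that |z| > 9 − 9/2 = 9/2, hence 9|z| > 81/2.
Then |4/z − (4/9)| < 4|z − 9|/(81/2), which is < ε when |z − 9| < (81/8)ε.
Take δ = min(9/2, (81/8)ε). Then 0 < |z − 9| < δ gives both |z − 9| < 9/2 and |z − 9| < (81/8)ε, so |4/z − (4/9)| < ε.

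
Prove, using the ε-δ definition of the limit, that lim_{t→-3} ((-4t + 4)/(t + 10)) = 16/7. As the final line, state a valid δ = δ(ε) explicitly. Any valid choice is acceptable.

Fix ε > 0. We want δ > 0 with 0 < |t + 3| < δ ⇒ |(-4t + 4)/(t + 10) − (16/7)| < ε.
Combining over a common denominator, (-4t + 4)/(t + 10) − (16/7) = [(-4t + 4)·7 − 16·(t + 10)] / [7·(t + 10)] = -44(t + 3) / (7(t + 10)).
So |(-4t + 4)/(t + 10) − (16/7)| = 44|t + 3| / (7·|t + 10|).
Restrict δ ≤ 7/2. Then |t + 3| < 7/2 gives |t + 10| = |(t + 3) + 7| ≥ 7 − 7/2 = 7/2.
Hence |(-4t + 4)/(t + 10) − (16/7)| < 44|t + 3|/(7·(7/2)) = (88/49)|t + 3|, which is < ε once |t + 3| < (49/88)ε.
Take δ = min(7/2, (49/88)ε). Then 0 < |t + 3| < δ forces both bounds, so |(-4t + 4)/(t + 10) − (16/7)| < ε.

δ = min(7/2, (49/88)ε)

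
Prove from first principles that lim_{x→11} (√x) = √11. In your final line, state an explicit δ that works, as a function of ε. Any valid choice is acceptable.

δ = min(11, √11·ε)

Suppose ε > 0. We want δ > 0 such that 0 < |x − 11| < δ implies |√x − √11| < ε.
Rationalise: √x − √11 = (x − 11)/(√x + √11), so |√x − √11| = |x − 11|/(√x + √11).
Restrict δ ≤ 11 so that |x − 11| < 11 forces x > 0, and then √x + √11 > √11.
Hence |√x − √11| < |x − 11|/√11, which is < ε once |x − 11| < √11·ε.
Take δ = min(11, √11·ε). If 0 < |x − 11| < δ then x > 0 and |√x − √11| < |x − 11|/√11 < ε.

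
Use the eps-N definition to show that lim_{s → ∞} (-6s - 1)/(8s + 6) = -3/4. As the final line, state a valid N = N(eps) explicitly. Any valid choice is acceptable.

Fix eps > 0. We seek N > 0 such that s > N implies |(-6s - 1)/(8s + 6) + 3/4| < eps.
(-6s - 1)/(8s + 6) + 3/4 = (8(-6s - 1) − (-6)(8s + 6)) / (8(8s + 6)) = 28/(8(8s + 6)).
For s > 0 we have 8s + 6 > 8s, so |(-6s - 1)/(8s + 6) + 3/4| = 28/(8(8s + 6)) < 28/(8·8s) = (7/16)/s.
Thus |(-6s - 1)/(8s + 6) + 3/4| < eps whenever s > (7/16)/eps.
Take N = (7/16)/eps. If s > N then |(-6s - 1)/(8s + 6) + 3/4| < (7/16)/s < eps.

N = (7/16)/eps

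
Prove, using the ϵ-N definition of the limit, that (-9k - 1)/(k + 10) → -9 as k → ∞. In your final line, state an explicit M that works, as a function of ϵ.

Let ϵ > 0. For k ≥ 1, |(-9k - 1)/(k + 10) + 9| = |89|/((k + 10)) = 89/((k + 10)).
Since k + 10 ≥ k for k ≥ 1, this is ≤ 89/(k) = 89/k.
So |(-9k - 1)/(k + 10) + 9| < ϵ whenever k > 89/ϵ.
Take M = 89/ϵ. If k > M then |(-9k - 1)/(k + 10) + 9| ≤ 89/k < ϵ.

M = 89/ϵ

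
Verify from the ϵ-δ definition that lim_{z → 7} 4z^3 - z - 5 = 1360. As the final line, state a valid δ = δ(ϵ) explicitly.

δ = min(1, ϵ/675)

Let ϵ > 0 be given. We want δ > 0 such that 0 < |z − 7| < δ implies |(4z^3 - z - 5) − 1360| < ϵ.
(4z^3 - z - 5) − 1360 = 4z^3 - z - 1365 = (z − 7)(4z^2 + 28z + 195).
So |(4z^3 - z - 5) − 1360| = |z − 7|·|4z^2 + 28z + 195|.
Assume first that |z − 7| < 1, so |z| < 8. Then |4z^2 + 28z + 195| ≤ 4·8^2 + 28·8 + 195 = 675.
Hence |(4z^3 - z - 5) − 1360| ≤ 675|z − 7| < ϵ provided |z − 7| < ϵ/675.
Choosing δ = min(1, ϵ/675) ensures both conditions, hence |(4z^3 - z - 5) − 1360| < ϵ.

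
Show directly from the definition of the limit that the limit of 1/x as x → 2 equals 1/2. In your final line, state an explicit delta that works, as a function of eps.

delta = min(1, 2eps)

Fix eps > 0. We seek delta > 0 such that 0 < |x − 2| < delta implies |1/x − (1/2)| < eps.
|1/x − (1/2)| = |2 − x|/(2·|x|) = |x − 2|/(2|x|).
Require delta ≤ 1 so that |x| > 2 − 1 = 1, hence 2|x| > 2.
Then |1/x − (1/2)| < |x − 2|/2, which is < eps when |x − 2| < 2eps.
Take delta = min(1, 2eps). Then 0 < |x − 2| < delta gives both |x − 2| < 1 and |x − 2| < 2eps, so |1/x − (1/2)| < eps.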